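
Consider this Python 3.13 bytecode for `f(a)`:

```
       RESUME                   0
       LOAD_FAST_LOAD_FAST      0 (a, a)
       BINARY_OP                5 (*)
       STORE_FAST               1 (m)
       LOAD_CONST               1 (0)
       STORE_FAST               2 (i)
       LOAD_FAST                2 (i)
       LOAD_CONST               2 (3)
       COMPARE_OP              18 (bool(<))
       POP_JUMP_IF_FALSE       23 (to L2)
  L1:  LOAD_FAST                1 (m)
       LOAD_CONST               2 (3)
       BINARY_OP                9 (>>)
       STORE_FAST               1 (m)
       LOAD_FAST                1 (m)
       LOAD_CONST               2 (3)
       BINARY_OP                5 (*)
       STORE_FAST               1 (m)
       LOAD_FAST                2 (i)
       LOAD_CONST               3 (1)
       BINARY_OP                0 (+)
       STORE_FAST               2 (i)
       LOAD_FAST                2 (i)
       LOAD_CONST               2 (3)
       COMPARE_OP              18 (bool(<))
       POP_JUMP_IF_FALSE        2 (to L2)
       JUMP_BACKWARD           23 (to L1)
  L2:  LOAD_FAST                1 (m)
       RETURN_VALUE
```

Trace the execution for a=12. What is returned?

6

LOAD_FAST_LOAD_FAST a,a → push 12,12. Stack: [12, 12]
BINARY_OP * → 12 * 12 = 144. Stack: [144]
STORE_FAST m → m=144. Stack: []
LOAD_CONST → push 0. Stack: [0]
STORE_FAST i → i=0. Stack: []
LOAD_FAST i → push 0. Stack: [0]
LOAD_CONST → push 3. Stack: [0, 3]
COMPARE_OP bool(<) → 0 vs 3 = True. Stack: [True]
POP_JUMP_IF_FALSE → pop True; no jump. Stack: []
LOAD_FAST m → push 144. Stack: [144]
LOAD_CONST → push 3. Stack: [144, 3]
BINARY_OP >> → 144 >> 3 = 18. Stack: [18]
STORE_FAST m → m=18. Stack: []
LOAD_FAST m → push 18. Stack: [18]
LOAD_CONST → push 3. Stack: [18, 3]
BINARY_OP * → 18 * 3 = 54. Stack: [54]
STORE_FAST m → m=54. Stack: []
LOAD_FAST i → push 0. Stack: [0]
LOAD_CONST → push 1. Stack: [0, 1]
BINARY_OP + → 0 + 1 = 1. Stack: [1]
STORE_FAST i → i=1. Stack: []
LOAD_FAST i → push 1. Stack: [1]
LOAD_CONST → push 3. Stack: [1, 3]
COMPARE_OP bool(<) → 1 vs 3 = True. Stack: [True]
POP_JUMP_IF_FALSE → pop True; no jump. Stack: []
LOAD_FAST m → push 54. Stack: [54]
LOAD_CONST → push 3. Stack: [54, 3]
BINARY_OP >> → 54 >> 3 = 6. Stack: [6]
STORE_FAST m → m=6. Stack: []
LOAD_FAST m → push 6. Stack: [6]
LOAD_CONST → push 3. Stack: [6, 3]
BINARY_OP * → 6 * 3 = 18. Stack: [18]
STORE_FAST m → m=18. Stack: []
LOAD_FAST i → push 1. Stack: [1]
LOAD_CONST → push 1. Stack: [1, 1]
BINARY_OP + → 1 + 1 = 2. Stack: [2]
STORE_FAST i → i=2. Stack: []
LOAD_FAST i → push 2. Stack: [2]
LOAD_CONST → push 3. Stack: [2, 3]
COMPARE_OP bool(<) → 2 vs 3 = True. Stack: [True]
POP_JUMP_IF_FALSE → pop True; no jump. Stack: []
LOAD_FAST m → push 18. Stack: [18]
LOAD_CONST → push 3. Stack: [18, 3]
BINARY_OP >> → 18 >> 3 = 2. Stack: [2]
STORE_FAST m → m=2. Stack: []
LOAD_FAST m → push 2. Stack: [2]
LOAD_CONST → push 3. Stack: [2, 3]
BINARY_OP * → 2 * 3 = 6. Stack: [6]
STORE_FAST m → m=6. Stack: []
LOAD_FAST i → push 2. Stack: [2]
LOAD_CONST → push 1. Stack: [2, 1]
BINARY_OP + → 2 + 1 = 3. Stack: [3]
STORE_FAST i → i=3. Stack: []
LOAD_FAST i → push 3. Stack: [3]
LOAD_CONST → push 3. Stack: [3, 3]
COMPARE_OP bool(<) → 3 vs 3 = False. Stack: [False]
POP_JUMP_IF_FALSE → pop False; jump. Stack: []
LOAD_FAST m → push 6. Stack: [6]
RETURN_VALUE → return 6.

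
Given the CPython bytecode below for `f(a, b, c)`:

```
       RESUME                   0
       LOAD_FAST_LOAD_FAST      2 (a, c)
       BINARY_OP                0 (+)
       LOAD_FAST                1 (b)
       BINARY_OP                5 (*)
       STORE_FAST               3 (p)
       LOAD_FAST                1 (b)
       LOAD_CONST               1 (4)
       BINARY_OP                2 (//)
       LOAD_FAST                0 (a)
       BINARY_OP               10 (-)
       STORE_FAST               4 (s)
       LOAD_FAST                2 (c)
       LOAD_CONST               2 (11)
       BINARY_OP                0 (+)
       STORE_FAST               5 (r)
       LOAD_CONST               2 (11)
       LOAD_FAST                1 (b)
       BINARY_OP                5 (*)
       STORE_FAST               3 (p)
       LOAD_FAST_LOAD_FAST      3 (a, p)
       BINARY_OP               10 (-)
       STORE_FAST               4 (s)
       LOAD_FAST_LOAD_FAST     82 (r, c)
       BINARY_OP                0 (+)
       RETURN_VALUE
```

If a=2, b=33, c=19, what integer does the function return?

49

LOAD_FAST_LOAD_FAST a,c → push 2,19. Stack: [2, 19]
BINARY_OP + → 2 + 19 = 21. Stack: [21]
LOAD_FAST b → push 33. Stack: [21, 33]
BINARY_OP * → 21 * 33 = 693. Stack: [693]
STORE_FAST p → p=693. Stack: []
LOAD_FAST b → push 33. Stack: [33]
LOAD_CONST → push 4. Stack: [33, 4]
BINARY_OP // → 33 // 4 = 8. Stack: [8]
LOAD_FAST a → push 2. Stack: [8, 2]
BINARY_OP - → 8 - 2 = 6. Stack: [6]
STORE_FAST s → s=6. Stack: []
LOAD_FAST c → push 19. Stack: [19]
LOAD_CONST → push 11. Stack: [19, 11]
BINARY_OP + → 19 + 11 = 30. Stack: [30]
STORE_FAST r → r=30. Stack: []
LOAD_CONST → push 11. Stack: [11]
LOAD_FAST b → push 33. Stack: [11, 33]
BINARY_OP * → 11 * 33 = 363. Stack: [363]
STORE_FAST p → p=363. Stack: []
LOAD_FAST_LOAD_FAST a,p → push 2,363. Stack: [2, 363]
BINARY_OP - → 2 - 363 = -361. Stack: [-361]
STORE_FAST s → s=-361. Stack: []
LOAD_FAST_LOAD_FAST r,c → push 30,19. Stack: [30, 19]
BINARY_OP + → 30 + 19 = 49. Stack: [49]
RETURN_VALUE → return 49.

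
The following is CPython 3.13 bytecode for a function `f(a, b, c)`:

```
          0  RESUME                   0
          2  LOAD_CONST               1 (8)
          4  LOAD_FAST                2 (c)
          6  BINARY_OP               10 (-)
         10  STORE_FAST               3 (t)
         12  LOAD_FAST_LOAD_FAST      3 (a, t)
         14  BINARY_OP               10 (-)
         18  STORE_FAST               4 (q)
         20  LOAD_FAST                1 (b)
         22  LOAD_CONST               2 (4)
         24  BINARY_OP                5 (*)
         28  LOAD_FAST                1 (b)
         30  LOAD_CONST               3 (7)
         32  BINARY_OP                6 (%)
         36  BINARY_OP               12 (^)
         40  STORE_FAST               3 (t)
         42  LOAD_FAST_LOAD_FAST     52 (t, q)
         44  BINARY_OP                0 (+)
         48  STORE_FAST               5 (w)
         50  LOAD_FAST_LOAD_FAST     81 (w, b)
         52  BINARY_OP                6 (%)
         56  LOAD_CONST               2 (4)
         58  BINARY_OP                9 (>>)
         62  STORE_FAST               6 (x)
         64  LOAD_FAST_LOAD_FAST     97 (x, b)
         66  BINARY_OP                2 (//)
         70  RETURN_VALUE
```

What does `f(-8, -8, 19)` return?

0

LOAD_CONST → push 8. Stack: [8]
LOAD_FAST c → push 19. Stack: [8, 19]
BINARY_OP - → 8 - 19 = -11. Stack: [-11]
STORE_FAST t → t=-11. Stack: []
LOAD_FAST_LOAD_FAST a,t → push -8,-11. Stack: [-8, -11]
BINARY_OP - → -8 - -11 = 3. Stack: [3]
STORE_FAST q → q=3. Stack: []
LOAD_FAST b → push -8. Stack: [-8]
LOAD_CONST → push 4. Stack: [-8, 4]
BINARY_OP * → -8 * 4 = -32. Stack: [-32]
LOAD_FAST b → push -8. Stack: [-32, -8]
LOAD_CONST → push 7. Stack: [-32, -8, 7]
BINARY_OP % → -8 % 7 = 6. Stack: [-32, 6]
BINARY_OP ^ → -32 ^ 6 = -26. Stack: [-26]
STORE_FAST t → t=-26. Stack: []
LOAD_FAST_LOAD_FAST t,q → push -26,3. Stack: [-26, 3]
BINARY_OP + → -26 + 3 = -23. Stack: [-23]
STORE_FAST w → w=-23. Stack: []
LOAD_FAST_LOAD_FAST w,b → push -23,-8. Stack: [-23, -8]
BINARY_OP % → -23 % -8 = -7. Stack: [-7]
LOAD_CONST → push 4. Stack: [-7, 4]
BINARY_OP >> → -7 >> 4 = -1. Stack: [-1]
STORE_FAST x → x=-1. Stack: []
LOAD_FAST_LOAD_FAST x,b → push -1,-8. Stack: [-1, -8]
BINARY_OP // → -1 // -8 = 0. Stack: [0]
RETURN_VALUE → return 0.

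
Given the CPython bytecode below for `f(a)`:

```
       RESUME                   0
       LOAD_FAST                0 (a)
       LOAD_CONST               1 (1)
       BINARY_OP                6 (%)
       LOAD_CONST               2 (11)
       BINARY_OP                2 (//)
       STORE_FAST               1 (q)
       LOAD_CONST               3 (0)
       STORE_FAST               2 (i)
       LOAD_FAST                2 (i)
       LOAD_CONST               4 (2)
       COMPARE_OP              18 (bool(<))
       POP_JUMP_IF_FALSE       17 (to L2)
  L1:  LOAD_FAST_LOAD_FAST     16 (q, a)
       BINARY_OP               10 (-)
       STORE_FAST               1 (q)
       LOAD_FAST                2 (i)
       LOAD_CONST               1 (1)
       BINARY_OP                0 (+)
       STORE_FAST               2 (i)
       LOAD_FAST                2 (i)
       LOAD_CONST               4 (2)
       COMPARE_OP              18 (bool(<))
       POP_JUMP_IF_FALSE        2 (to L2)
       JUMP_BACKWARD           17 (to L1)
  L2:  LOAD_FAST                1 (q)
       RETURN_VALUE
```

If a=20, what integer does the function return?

-40

LOAD_FAST a → push 20. Stack: [20]
LOAD_CONST → push 1. Stack: [20, 1]
BINARY_OP % → 20 % 1 = 0. Stack: [0]
LOAD_CONST → push 11. Stack: [0, 11]
BINARY_OP // → 0 // 11 = 0. Stack: [0]
STORE_FAST q → q=0. Stack: []
LOAD_CONST → push 0. Stack: [0]
STORE_FAST i → i=0. Stack: []
LOAD_FAST i → push 0. Stack: [0]
LOAD_CONST → push 2. Stack: [0, 2]
COMPARE_OP bool(<) → 0 vs 2 = True. Stack: [True]
POP_JUMP_IF_FALSE → pop True; no jump. Stack: []
LOAD_FAST_LOAD_FAST q,a → push 0,20. Stack: [0, 20]
BINARY_OP - → 0 - 20 = -20. Stack: [-20]
STORE_FAST q → q=-20. Stack: []
LOAD_FAST i → push 0. Stack: [0]
LOAD_CONST → push 1. Stack: [0, 1]
BINARY_OP + → 0 + 1 = 1. Stack: [1]
STORE_FAST i → i=1. Stack: []
LOAD_FAST i → push 1. Stack: [1]
LOAD_CONST → push 2. Stack: [1, 2]
COMPARE_OP bool(<) → 1 vs 2 = True. Stack: [True]
POP_JUMP_IF_FALSE → pop True; no jump. Stack: []
LOAD_FAST_LOAD_FAST q,a → push -20,20. Stack: [-20, 20]
BINARY_OP - → -20 - 20 = -40. Stack: [-40]
STORE_FAST q → q=-40. Stack: []
LOAD_FAST i → push 1. Stack: [1]
LOAD_CONST → push 1. Stack: [1, 1]
BINARY_OP + → 1 + 1 = 2. Stack: [2]
STORE_FAST i → i=2. Stack: []
LOAD_FAST i → push 2. Stack: [2]
LOAD_CONST → push 2. Stack: [2, 2]
COMPARE_OP bool(<) → 2 vs 2 = False. Stack: [False]
POP_JUMP_IF_FALSE → pop False; jump. Stack: []
LOAD_FAST q → push -40. Stack: [-40]
RETURN_VALUE → return -40.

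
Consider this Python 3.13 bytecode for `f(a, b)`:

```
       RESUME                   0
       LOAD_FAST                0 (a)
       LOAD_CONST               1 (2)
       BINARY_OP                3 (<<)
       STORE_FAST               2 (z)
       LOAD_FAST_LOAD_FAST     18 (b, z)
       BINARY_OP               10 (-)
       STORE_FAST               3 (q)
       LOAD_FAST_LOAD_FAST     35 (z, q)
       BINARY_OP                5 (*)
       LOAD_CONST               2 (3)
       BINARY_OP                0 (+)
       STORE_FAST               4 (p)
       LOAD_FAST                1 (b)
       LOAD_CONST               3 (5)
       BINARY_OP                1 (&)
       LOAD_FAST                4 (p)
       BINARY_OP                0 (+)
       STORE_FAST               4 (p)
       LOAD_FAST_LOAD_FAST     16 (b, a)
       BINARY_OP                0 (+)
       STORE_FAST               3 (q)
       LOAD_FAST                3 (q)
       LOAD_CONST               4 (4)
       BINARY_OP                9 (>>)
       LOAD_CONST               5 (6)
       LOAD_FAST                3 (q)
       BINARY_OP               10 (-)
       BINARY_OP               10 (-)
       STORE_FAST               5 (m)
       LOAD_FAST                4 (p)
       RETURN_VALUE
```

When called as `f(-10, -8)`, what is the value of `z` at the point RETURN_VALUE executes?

-40

LOAD_FAST a → push -10. Stack: [-10]
LOAD_CONST → push 2. Stack: [-10, 2]
BINARY_OP << → -10 << 2 = -40. Stack: [-40]
STORE_FAST z → z=-40. Stack: []
LOAD_FAST_LOAD_FAST b,z → push -8,-40. Stack: [-8, -40]
BINARY_OP - → -8 - -40 = 32. Stack: [32]
STORE_FAST q → q=32. Stack: []
LOAD_FAST_LOAD_FAST z,q → push -40,32. Stack: [-40, 32]
BINARY_OP * → -40 * 32 = -1280. Stack: [-1280]
LOAD_CONST → push 3. Stack: [-1280, 3]
BINARY_OP + → -1280 + 3 = -1277. Stack: [-1277]
STORE_FAST p → p=-1277. Stack: []
LOAD_FAST b → push -8. Stack: [-8]
LOAD_CONST → push 5. Stack: [-8, 5]
BINARY_OP & → -8 & 5 = 0. Stack: [0]
LOAD_FAST p → push -1277. Stack: [0, -1277]
BINARY_OP + → 0 + -1277 = -1277. Stack: [-1277]
STORE_FAST p → p=-1277. Stack: []
LOAD_FAST_LOAD_FAST b,a → push -8,-10. Stack: [-8, -10]
BINARY_OP + → -8 + -10 = -18. Stack: [-18]
STORE_FAST q → q=-18. Stack: []
LOAD_FAST q → push -18. Stack: [-18]
LOAD_CONST → push 4. Stack: [-18, 4]
BINARY_OP >> → -18 >> 4 = -2. Stack: [-2]
LOAD_CONST → push 6. Stack: [-2, 6]
LOAD_FAST q → push -18. Stack: [-2, 6, -18]
BINARY_OP - → 6 - -18 = 24. Stack: [-2, 24]
BINARY_OP - → -2 - 24 = -26. Stack: [-26]
STORE_FAST m → m=-26. Stack: []
LOAD_FAST p → push -1277. Stack: [-1277]
RETURN_VALUE → return -1277.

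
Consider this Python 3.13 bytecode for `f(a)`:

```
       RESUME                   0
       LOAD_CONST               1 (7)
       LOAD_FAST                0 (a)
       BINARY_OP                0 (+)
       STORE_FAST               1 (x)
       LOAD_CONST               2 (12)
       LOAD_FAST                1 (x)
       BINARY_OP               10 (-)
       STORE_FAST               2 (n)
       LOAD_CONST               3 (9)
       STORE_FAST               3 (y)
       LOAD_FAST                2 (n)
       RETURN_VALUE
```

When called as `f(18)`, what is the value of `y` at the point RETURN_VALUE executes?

9

LOAD_CONST → push 7. Stack: [7]
LOAD_FAST a → push 18. Stack: [7, 18]
BINARY_OP + → 7 + 18 = 25. Stack: [25]
STORE_FAST x → x=25. Stack: []
LOAD_CONST → push 12. Stack: [12]
LOAD_FAST x → push 25. Stack: [12, 25]
BINARY_OP - → 12 - 25 = -13. Stack: [-13]
STORE_FAST n → n=-13. Stack: []
LOAD_CONST → push 9. Stack: [9]
STORE_FAST y → y=9. Stack: []
LOAD_FAST n → push -13. Stack: [-13]
RETURN_VALUE → return -13.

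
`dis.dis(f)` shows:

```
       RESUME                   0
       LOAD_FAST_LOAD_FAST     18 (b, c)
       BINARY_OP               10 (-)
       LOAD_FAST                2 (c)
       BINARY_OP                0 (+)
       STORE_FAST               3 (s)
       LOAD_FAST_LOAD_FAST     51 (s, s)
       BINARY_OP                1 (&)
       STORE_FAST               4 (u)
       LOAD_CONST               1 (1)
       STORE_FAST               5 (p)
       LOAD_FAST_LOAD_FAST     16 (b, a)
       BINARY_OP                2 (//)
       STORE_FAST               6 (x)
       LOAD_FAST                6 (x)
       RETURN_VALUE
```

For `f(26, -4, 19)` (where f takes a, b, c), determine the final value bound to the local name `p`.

1

LOAD_FAST_LOAD_FAST b,c → push -4,19. Stack: [-4, 19]
BINARY_OP - → -4 - 19 = -23. Stack: [-23]
LOAD_FAST c → push 19. Stack: [-23, 19]
BINARY_OP + → -23 + 19 = -4. Stack: [-4]
STORE_FAST s → s=-4. Stack: []
LOAD_FAST_LOAD_FAST s,s → push -4,-4. Stack: [-4, -4]
BINARY_OP & → -4 & -4 = -4. Stack: [-4]
STORE_FAST u → u=-4. Stack: []
LOAD_CONST → push 1. Stack: [1]
STORE_FAST p → p=1. Stack: []
LOAD_FAST_LOAD_FAST b,a → push -4,26. Stack: [-4, 26]
BINARY_OP // → -4 // 26 = -1. Stack: [-1]
STORE_FAST x → x=-1. Stack: []
LOAD_FAST x → push -1. Stack: [-1]
RETURN_VALUE → return -1.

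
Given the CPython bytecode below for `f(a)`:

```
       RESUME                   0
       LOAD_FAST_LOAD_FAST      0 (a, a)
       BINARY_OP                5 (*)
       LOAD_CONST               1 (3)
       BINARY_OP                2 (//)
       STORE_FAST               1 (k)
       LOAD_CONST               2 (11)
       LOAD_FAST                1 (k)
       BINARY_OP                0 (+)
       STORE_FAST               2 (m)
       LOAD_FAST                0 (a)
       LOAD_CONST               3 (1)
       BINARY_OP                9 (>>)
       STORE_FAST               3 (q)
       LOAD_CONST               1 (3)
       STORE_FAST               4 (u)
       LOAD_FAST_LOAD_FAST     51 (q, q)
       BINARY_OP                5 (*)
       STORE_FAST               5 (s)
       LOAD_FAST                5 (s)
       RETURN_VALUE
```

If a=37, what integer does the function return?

324

LOAD_FAST_LOAD_FAST a,a → push 37,37. Stack: [37, 37]
BINARY_OP * → 37 * 37 = 1369. Stack: [1369]
LOAD_CONST → push 3. Stack: [1369, 3]
BINARY_OP // → 1369 // 3 = 456. Stack: [456]
STORE_FAST k → k=456. Stack: []
LOAD_CONST → push 11. Stack: [11]
LOAD_FAST k → push 456. Stack: [11, 456]
BINARY_OP + → 11 + 456 = 467. Stack: [467]
STORE_FAST m → m=467. Stack: []
LOAD_FAST a → push 37. Stack: [37]
LOAD_CONST → push 1. Stack: [37, 1]
BINARY_OP >> → 37 >> 1 = 18. Stack: [18]
STORE_FAST q → q=18. Stack: []
LOAD_CONST → push 3. Stack: [3]
STORE_FAST u → u=3. Stack: []
LOAD_FAST_LOAD_FAST q,q → push 18,18. Stack: [18, 18]
BINARY_OP * → 18 * 18 = 324. Stack: [324]
STORE_FAST s → s=324. Stack: []
LOAD_FAST s → push 324. Stack: [324]
RETURN_VALUE → return 324.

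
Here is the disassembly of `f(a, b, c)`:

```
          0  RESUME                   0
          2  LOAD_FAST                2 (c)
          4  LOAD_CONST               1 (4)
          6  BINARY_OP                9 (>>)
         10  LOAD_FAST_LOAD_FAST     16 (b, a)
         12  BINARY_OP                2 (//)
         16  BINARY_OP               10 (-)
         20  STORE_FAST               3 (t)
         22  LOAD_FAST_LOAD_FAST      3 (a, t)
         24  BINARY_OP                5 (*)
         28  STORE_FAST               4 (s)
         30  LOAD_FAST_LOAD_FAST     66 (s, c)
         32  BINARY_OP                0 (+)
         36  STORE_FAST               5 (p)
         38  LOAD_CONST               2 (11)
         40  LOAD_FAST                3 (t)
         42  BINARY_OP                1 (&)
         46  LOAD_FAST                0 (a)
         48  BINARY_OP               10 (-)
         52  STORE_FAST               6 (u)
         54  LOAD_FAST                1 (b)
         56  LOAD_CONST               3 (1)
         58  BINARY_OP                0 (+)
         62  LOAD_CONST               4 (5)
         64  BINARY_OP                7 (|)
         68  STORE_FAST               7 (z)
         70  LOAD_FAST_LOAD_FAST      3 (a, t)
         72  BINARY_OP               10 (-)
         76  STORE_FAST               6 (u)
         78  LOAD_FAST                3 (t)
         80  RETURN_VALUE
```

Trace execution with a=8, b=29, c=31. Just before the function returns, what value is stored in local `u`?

10

LOAD_FAST c → push 31. Stack: [31]
LOAD_CONST → push 4. Stack: [31, 4]
BINARY_OP >> → 31 >> 4 = 1. Stack: [1]
LOAD_FAST_LOAD_FAST b,a → push 29,8. Stack: [1, 29, 8]
BINARY_OP // → 29 // 8 = 3. Stack: [1, 3]
BINARY_OP - → 1 - 3 = -2. Stack: [-2]
STORE_FAST t → t=-2. Stack: []
LOAD_FAST_LOAD_FAST a,t → push 8,-2. Stack: [8, -2]
BINARY_OP * → 8 * -2 = -16. Stack: [-16]
STORE_FAST s → s=-16. Stack: []
LOAD_FAST_LOAD_FAST s,c → push -16,31. Stack: [-16, 31]
BINARY_OP + → -16 + 31 = 15. Stack: [15]
STORE_FAST p → p=15. Stack: []
LOAD_CONST → push 11. Stack: [11]
LOAD_FAST t → push -2. Stack: [11, -2]
BINARY_OP & → 11 & -2 = 10. Stack: [10]
LOAD_FAST a → push 8. Stack: [10, 8]
BINARY_OP - → 10 - 8 = 2. Stack: [2]
STORE_FAST u → u=2. Stack: []
LOAD_FAST b → push 29. Stack: [29]
LOAD_CONST → push 1. Stack: [29, 1]
BINARY_OP + → 29 + 1 = 30. Stack: [30]
LOAD_CONST → push 5. Stack: [30, 5]
BINARY_OP | → 30 | 5 = 31. Stack: [31]
STORE_FAST z → z=31. Stack: []
LOAD_FAST_LOAD_FAST a,t → push 8,-2. Stack: [8, -2]
BINARY_OP - → 8 - -2 = 10. Stack: [10]
STORE_FAST u → u=10. Stack: []
LOAD_FAST t → push -2. Stack: [-2]
RETURN_VALUE → return -2.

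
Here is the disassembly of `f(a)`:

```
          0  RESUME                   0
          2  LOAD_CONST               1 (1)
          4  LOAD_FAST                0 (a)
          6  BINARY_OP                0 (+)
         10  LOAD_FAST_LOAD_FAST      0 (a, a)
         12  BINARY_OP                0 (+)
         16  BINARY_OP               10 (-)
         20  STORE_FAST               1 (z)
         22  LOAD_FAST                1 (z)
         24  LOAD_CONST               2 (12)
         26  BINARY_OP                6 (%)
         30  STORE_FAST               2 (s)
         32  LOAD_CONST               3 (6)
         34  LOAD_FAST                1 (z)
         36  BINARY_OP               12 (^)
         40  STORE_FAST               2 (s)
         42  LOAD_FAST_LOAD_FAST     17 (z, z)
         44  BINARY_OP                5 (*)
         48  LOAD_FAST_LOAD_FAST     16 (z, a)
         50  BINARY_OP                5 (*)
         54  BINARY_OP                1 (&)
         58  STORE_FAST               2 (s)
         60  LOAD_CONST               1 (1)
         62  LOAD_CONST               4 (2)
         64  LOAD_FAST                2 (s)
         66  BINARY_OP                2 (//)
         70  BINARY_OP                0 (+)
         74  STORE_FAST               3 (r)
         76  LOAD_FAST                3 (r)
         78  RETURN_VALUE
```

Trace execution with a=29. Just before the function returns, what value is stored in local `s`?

LOAD_CONST → push 1. Stack: [1]
LOAD_FAST a → push 29. Stack: [1, 29]
BINARY_OP + → 1 + 29 = 30. Stack: [30]
LOAD_FAST_LOAD_FAST a,a → push 29,29. Stack: [30, 29, 29]
BINARY_OP + → 29 + 29 = 58. Stack: [30, 58]
BINARY_OP - → 30 - 58 = -28. Stack: [-28]
STORE_FAST z → z=-28. Stack: []
LOAD_FAST z → push -28. Stack: [-28]
LOAD_CONST → push 12. Stack: [-28, 12]
BINARY_OP % → -28 % 12 = 8. Stack: [8]
STORE_FAST s → s=8. Stack: []
LOAD_CONST → push 6. Stack: [6]
LOAD_FAST z → push -28. Stack: [6, -28]
BINARY_OP ^ → 6 ^ -28 = -30. Stack: [-30]
STORE_FAST s → s=-30. Stack: []
LOAD_FAST_LOAD_FAST z,z → push -28,-28. Stack: [-28, -28]
BINARY_OP * → -28 * -28 = 784. Stack: [784]
LOAD_FAST_LOAD_FAST z,a → push -28,29. Stack: [784, -28, 29]
BINARY_OP * → -28 * 29 = -812. Stack: [784, -812]
BINARY_OP & → 784 & -812 = 16. Stack: [16]
STORE_FAST s → s=16. Stack: []
LOAD_CONST → push 1. Stack: [1]
LOAD_CONST → push 2. Stack: [1, 2]
LOAD_FAST s → push 16. Stack: [1, 2, 16]
BINARY_OP // → 2 // 16 = 0. Stack: [1, 0]
BINARY_OP + → 1 + 0 = 1. Stack: [1]
STORE_FAST r → r=1. Stack: []
LOAD_FAST r → push 1. Stack: [1]
RETURN_VALUE → return 1.

16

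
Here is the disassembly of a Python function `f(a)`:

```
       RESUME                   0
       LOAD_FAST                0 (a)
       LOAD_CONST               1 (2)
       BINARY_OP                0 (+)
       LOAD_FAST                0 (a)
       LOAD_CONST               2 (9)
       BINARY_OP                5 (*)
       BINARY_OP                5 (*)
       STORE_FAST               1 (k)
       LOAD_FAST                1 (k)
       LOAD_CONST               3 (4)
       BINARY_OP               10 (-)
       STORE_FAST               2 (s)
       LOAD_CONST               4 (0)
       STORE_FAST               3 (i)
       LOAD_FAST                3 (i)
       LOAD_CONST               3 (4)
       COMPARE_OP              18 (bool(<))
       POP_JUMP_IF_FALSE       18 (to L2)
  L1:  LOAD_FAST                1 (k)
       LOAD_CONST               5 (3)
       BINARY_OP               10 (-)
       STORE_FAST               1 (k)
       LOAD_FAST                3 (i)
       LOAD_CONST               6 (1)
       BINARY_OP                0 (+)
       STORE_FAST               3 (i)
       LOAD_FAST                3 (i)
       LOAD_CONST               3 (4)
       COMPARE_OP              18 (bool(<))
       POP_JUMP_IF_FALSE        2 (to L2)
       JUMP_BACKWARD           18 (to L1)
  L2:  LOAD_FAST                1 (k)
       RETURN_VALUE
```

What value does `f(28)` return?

7548

LOAD_FAST a → push 28
LOAD_CONST → push 2
BINARY_OP + → 28 + 2 = 30
LOAD_FAST a → push 28
LOAD_CONST → push 9
BINARY_OP * → 28 * 9 = 252
BINARY_OP * → 30 * 252 = 7560
STORE_FAST k → k=7560
LOAD_FAST k → push 7560
LOAD_CONST → push 4
BINARY_OP - → 7560 - 4 = 7556
STORE_FAST s → s=7556
LOAD_CONST → push 0
STORE_FAST i → i=0
LOAD_FAST i → push 0
LOAD_CONST → push 4
COMPARE_OP bool(<) → 0 vs 4 = True
POP_JUMP_IF_FALSE → pop True; no jump
LOAD_FAST k → push 7560
LOAD_CONST → push 3
BINARY_OP - → 7560 - 3 = 7557
STORE_FAST k → k=7557
LOAD_FAST i → push 0
LOAD_CONST → push 1
BINARY_OP + → 0 + 1 = 1
STORE_FAST i → i=1
LOAD_FAST i → push 1
LOAD_CONST → push 4
COMPARE_OP bool(<) → 1 vs 4 = True
POP_JUMP_IF_FALSE → pop True; no jump
LOAD_FAST k → push 7557
LOAD_CONST → push 3
BINARY_OP - → 7557 - 3 = 7554
STORE_FAST k → k=7554
LOAD_FAST i → push 1
LOAD_CONST → push 1
BINARY_OP + → 1 + 1 = 2
STORE_FAST i → i=2
LOAD_FAST i → push 2
LOAD_CONST → push 4
COMPARE_OP bool(<) → 2 vs 4 = True
POP_JUMP_IF_FALSE → pop True; no jump
LOAD_FAST k → push 7554
LOAD_CONST → push 3
BINARY_OP - → 7554 - 3 = 7551
STORE_FAST k → k=7551
LOAD_FAST i → push 2
LOAD_CONST → push 1
BINARY_OP + → 2 + 1 = 3
STORE_FAST i → i=3
LOAD_FAST i → push 3
LOAD_CONST → push 4
COMPARE_OP bool(<) → 3 vs 4 = True
POP_JUMP_IF_FALSE → pop True; no jump
LOAD_FAST k → push 7551
LOAD_CONST → push 3
BINARY_OP - → 7551 - 3 = 7548
STORE_FAST k → k=7548
LOAD_FAST i → push 3
LOAD_CONST → push 1
BINARY_OP + → 3 + 1 = 4
STORE_FAST i → i=4
LOAD_FAST i → push 4
LOAD_CONST → push 4
COMPARE_OP bool(<) → 4 vs 4 = False
POP_JUMP_IF_FALSE → pop False; jump
LOAD_FAST k → push 7548
RETURN_VALUE → return 7548.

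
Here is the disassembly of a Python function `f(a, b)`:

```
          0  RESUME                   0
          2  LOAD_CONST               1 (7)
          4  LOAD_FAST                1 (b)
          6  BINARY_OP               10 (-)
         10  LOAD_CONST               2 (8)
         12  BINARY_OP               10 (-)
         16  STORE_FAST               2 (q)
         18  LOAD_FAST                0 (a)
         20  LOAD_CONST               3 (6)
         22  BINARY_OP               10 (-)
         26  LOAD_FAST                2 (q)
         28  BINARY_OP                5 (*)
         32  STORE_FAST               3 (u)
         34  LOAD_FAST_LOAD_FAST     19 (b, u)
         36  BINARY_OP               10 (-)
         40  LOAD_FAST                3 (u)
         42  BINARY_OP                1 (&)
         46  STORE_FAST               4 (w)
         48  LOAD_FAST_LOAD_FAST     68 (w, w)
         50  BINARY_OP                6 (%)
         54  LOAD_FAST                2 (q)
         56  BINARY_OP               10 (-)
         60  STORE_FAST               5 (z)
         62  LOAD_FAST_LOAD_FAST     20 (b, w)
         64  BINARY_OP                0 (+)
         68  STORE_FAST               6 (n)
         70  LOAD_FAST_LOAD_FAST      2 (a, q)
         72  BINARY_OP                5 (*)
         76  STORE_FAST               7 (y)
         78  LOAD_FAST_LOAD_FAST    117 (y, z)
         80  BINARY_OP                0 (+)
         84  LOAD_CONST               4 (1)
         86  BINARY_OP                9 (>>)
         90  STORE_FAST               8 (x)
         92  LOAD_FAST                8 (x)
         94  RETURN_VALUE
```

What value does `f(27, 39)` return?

-520

LOAD_CONST → push 7. Stack: [7]
LOAD_FAST b → push 39. Stack: [7, 39]
BINARY_OP - → 7 - 39 = -32. Stack: [-32]
LOAD_CONST → push 8. Stack: [-32, 8]
BINARY_OP - → -32 - 8 = -40. Stack: [-40]
STORE_FAST q → q=-40. Stack: []
LOAD_FAST a → push 27. Stack: [27]
LOAD_CONST → push 6. Stack: [27, 6]
BINARY_OP - → 27 - 6 = 21. Stack: [21]
LOAD_FAST q → push -40. Stack: [21, -40]
BINARY_OP * → 21 * -40 = -840. Stack: [-840]
STORE_FAST u → u=-840. Stack: []
LOAD_FAST_LOAD_FAST b,u → push 39,-840. Stack: [39, -840]
BINARY_OP - → 39 - -840 = 879. Stack: [879]
LOAD_FAST u → push -840. Stack: [879, -840]
BINARY_OP & → 879 & -840 = 40. Stack: [40]
STORE_FAST w → w=40. Stack: []
LOAD_FAST_LOAD_FAST w,w → push 40,40. Stack: [40, 40]
BINARY_OP % → 40 % 40 = 0. Stack: [0]
LOAD_FAST q → push -40. Stack: [0, -40]
BINARY_OP - → 0 - -40 = 40. Stack: [40]
STORE_FAST z → z=40. Stack: []
LOAD_FAST_LOAD_FAST b,w → push 39,40. Stack: [39, 40]
BINARY_OP + → 39 + 40 = 79. Stack: [79]
STORE_FAST n → n=79. Stack: []
LOAD_FAST_LOAD_FAST a,q → push 27,-40. Stack: [27, -40]
BINARY_OP * → 27 * -40 = -1080. Stack: [-1080]
STORE_FAST y → y=-1080. Stack: []
LOAD_FAST_LOAD_FAST y,z → push -1080,40. Stack: [-1080, 40]
BINARY_OP + → -1080 + 40 = -1040. Stack: [-1040]
LOAD_CONST → push 1. Stack: [-1040, 1]
BINARY_OP >> → -1040 >> 1 = -520. Stack: [-520]
STORE_FAST x → x=-520. Stack: []
LOAD_FAST x → push -520. Stack: [-520]
RETURN_VALUE → return -520.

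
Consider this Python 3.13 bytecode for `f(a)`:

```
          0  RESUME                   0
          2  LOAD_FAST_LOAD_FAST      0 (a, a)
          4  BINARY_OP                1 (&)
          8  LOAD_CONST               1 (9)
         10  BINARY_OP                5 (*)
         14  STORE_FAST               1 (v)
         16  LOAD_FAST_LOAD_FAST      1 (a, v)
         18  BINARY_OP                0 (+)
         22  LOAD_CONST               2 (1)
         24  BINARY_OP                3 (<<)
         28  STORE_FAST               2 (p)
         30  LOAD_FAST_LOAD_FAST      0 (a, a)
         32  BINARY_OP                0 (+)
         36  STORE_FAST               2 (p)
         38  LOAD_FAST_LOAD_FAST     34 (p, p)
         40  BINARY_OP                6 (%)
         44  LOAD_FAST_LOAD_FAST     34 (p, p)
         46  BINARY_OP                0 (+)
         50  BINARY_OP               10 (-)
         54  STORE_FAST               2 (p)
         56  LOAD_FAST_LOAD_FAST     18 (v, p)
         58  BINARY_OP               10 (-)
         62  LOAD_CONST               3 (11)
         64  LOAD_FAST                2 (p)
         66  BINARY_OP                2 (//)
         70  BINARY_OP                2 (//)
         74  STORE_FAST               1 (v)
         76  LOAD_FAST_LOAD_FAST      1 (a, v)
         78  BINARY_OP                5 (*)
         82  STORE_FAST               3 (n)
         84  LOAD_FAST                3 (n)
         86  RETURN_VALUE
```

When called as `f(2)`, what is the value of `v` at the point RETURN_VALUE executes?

LOAD_FAST_LOAD_FAST a,a → push 2,2. Stack: [2, 2]
BINARY_OP & → 2 & 2 = 2. Stack: [2]
LOAD_CONST → push 9. Stack: [2, 9]
BINARY_OP * → 2 * 9 = 18. Stack: [18]
STORE_FAST v → v=18. Stack: []
LOAD_FAST_LOAD_FAST a,v → push 2,18. Stack: [2, 18]
BINARY_OP + → 2 + 18 = 20. Stack: [20]
LOAD_CONST → push 1. Stack: [20, 1]
BINARY_OP << → 20 << 1 = 40. Stack: [40]
STORE_FAST p → p=40. Stack: []
LOAD_FAST_LOAD_FAST a,a → push 2,2. Stack: [2, 2]
BINARY_OP + → 2 + 2 = 4. Stack: [4]
STORE_FAST p → p=4. Stack: []
LOAD_FAST_LOAD_FAST p,p → push 4,4. Stack: [4, 4]
BINARY_OP % → 4 % 4 = 0. Stack: [0]
LOAD_FAST_LOAD_FAST p,p → push 4,4. Stack: [0, 4, 4]
BINARY_OP + → 4 + 4 = 8. Stack: [0, 8]
BINARY_OP - → 0 - 8 = -8. Stack: [-8]
STORE_FAST p → p=-8. Stack: []
LOAD_FAST_LOAD_FAST v,p → push 18,-8. Stack: [18, -8]
BINARY_OP - → 18 - -8 = 26. Stack: [26]
LOAD_CONST → push 11. Stack: [26, 11]
LOAD_FAST p → push -8. Stack: [26, 11, -8]
BINARY_OP // → 11 // -8 = -2. Stack: [26, -2]
BINARY_OP // → 26 // -2 = -13. Stack: [-13]
STORE_FAST v → v=-13. Stack: []
LOAD_FAST_LOAD_FAST a,v → push 2,-13. Stack: [2, -13]
BINARY_OP * → 2 * -13 = -26. Stack: [-26]
STORE_FAST n → n=-26. Stack: []
LOAD_FAST n → push -26. Stack: [-26]
RETURN_VALUE → return -26.

-13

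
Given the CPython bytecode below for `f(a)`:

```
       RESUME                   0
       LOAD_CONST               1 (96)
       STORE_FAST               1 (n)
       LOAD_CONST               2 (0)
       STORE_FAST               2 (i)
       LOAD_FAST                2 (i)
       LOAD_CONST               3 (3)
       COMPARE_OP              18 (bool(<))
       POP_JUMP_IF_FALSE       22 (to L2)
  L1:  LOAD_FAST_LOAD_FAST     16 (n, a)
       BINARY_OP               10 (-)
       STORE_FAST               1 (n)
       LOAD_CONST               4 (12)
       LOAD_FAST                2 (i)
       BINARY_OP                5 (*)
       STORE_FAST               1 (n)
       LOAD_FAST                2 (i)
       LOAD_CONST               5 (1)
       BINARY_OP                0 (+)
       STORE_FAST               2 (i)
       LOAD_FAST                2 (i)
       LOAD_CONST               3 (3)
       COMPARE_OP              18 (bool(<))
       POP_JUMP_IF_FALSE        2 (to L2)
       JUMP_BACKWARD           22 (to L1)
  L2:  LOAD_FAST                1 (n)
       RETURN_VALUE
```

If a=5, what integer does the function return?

24

LOAD_CONST → push 96. Stack: [96]
STORE_FAST n → n=96. Stack: []
LOAD_CONST → push 0. Stack: [0]
STORE_FAST i → i=0. Stack: []
LOAD_FAST i → push 0. Stack: [0]
LOAD_CONST → push 3. Stack: [0, 3]
COMPARE_OP bool(<) → 0 vs 3 = True. Stack: [True]
POP_JUMP_IF_FALSE → pop True; no jump. Stack: []
LOAD_FAST_LOAD_FAST n,a → push 96,5. Stack: [96, 5]
BINARY_OP - → 96 - 5 = 91. Stack: [91]
STORE_FAST n → n=91. Stack: []
LOAD_CONST → push 12. Stack: [12]
LOAD_FAST i → push 0. Stack: [12, 0]
BINARY_OP * → 12 * 0 = 0. Stack: [0]
STORE_FAST n → n=0. Stack: []
LOAD_FAST i → push 0. Stack: [0]
LOAD_CONST → push 1. Stack: [0, 1]
BINARY_OP + → 0 + 1 = 1. Stack: [1]
STORE_FAST i → i=1. Stack: []
LOAD_FAST i → push 1. Stack: [1]
LOAD_CONST → push 3. Stack: [1, 3]
COMPARE_OP bool(<) → 1 vs 3 = True. Stack: [True]
POP_JUMP_IF_FALSE → pop True; no jump. Stack: []
LOAD_FAST_LOAD_FAST n,a → push 0,5. Stack: [0, 5]
BINARY_OP - → 0 - 5 = -5. Stack: [-5]
STORE_FAST n → n=-5. Stack: []
LOAD_CONST → push 12. Stack: [12]
LOAD_FAST i → push 1. Stack: [12, 1]
BINARY_OP * → 12 * 1 = 12. Stack: [12]
STORE_FAST n → n=12. Stack: []
LOAD_FAST i → push 1. Stack: [1]
LOAD_CONST → push 1. Stack: [1, 1]
BINARY_OP + → 1 + 1 = 2. Stack: [2]
STORE_FAST i → i=2. Stack: []
LOAD_FAST i → push 2. Stack: [2]
LOAD_CONST → push 3. Stack: [2, 3]
COMPARE_OP bool(<) → 2 vs 3 = True. Stack: [True]
POP_JUMP_IF_FALSE → pop True; no jump. Stack: []
LOAD_FAST_LOAD_FAST n,a → push 12,5. Stack: [12, 5]
BINARY_OP - → 12 - 5 = 7. Stack: [7]
STORE_FAST n → n=7. Stack: []
LOAD_CONST → push 12. Stack: [12]
LOAD_FAST i → push 2. Stack: [12, 2]
BINARY_OP * → 12 * 2 = 24. Stack: [24]
STORE_FAST n → n=24. Stack: []
LOAD_FAST i → push 2. Stack: [2]
LOAD_CONST → push 1. Stack: [2, 1]
BINARY_OP + → 2 + 1 = 3. Stack: [3]
STORE_FAST i → i=3. Stack: []
LOAD_FAST i → push 3. Stack: [3]
LOAD_CONST → push 3. Stack: [3, 3]
COMPARE_OP bool(<) → 3 vs 3 = False. Stack: [False]
POP_JUMP_IF_FALSE → pop False; jump. Stack: []
LOAD_FAST n → push 24. Stack: [24]
RETURN_VALUE → return 24.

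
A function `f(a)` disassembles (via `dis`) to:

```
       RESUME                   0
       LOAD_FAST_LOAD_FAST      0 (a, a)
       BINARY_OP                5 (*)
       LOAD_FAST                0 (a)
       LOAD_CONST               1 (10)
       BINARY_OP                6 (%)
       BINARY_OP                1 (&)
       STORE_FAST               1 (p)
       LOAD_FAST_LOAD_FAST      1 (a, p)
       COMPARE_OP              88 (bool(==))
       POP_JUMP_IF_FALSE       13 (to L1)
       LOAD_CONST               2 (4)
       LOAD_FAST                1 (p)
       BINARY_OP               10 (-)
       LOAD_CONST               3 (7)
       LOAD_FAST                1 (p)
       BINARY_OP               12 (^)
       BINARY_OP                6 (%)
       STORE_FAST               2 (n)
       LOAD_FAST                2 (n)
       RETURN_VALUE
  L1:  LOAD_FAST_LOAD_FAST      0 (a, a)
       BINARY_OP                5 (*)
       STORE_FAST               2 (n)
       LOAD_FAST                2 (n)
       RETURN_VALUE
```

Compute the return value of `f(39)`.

LOAD_FAST_LOAD_FAST a,a → push 39,39. Stack: [39, 39]
BINARY_OP * → 39 * 39 = 1521. Stack: [1521]
LOAD_FAST a → push 39. Stack: [1521, 39]
LOAD_CONST → push 10. Stack: [1521, 39, 10]
BINARY_OP % → 39 % 10 = 9. Stack: [1521, 9]
BINARY_OP & → 1521 & 9 = 1. Stack: [1]
STORE_FAST p → p=1. Stack: []
LOAD_FAST_LOAD_FAST a,p → push 39,1. Stack: [39, 1]
COMPARE_OP bool(==) → 39 vs 1 = False. Stack: [False]
POP_JUMP_IF_FALSE → pop False; jump. Stack: []
LOAD_FAST_LOAD_FAST a,a → push 39,39. Stack: [39, 39]
BINARY_OP * → 39 * 39 = 1521. Stack: [1521]
STORE_FAST n → n=1521. Stack: []
LOAD_FAST n → push 1521. Stack: [1521]
RETURN_VALUE → return 1521.

1521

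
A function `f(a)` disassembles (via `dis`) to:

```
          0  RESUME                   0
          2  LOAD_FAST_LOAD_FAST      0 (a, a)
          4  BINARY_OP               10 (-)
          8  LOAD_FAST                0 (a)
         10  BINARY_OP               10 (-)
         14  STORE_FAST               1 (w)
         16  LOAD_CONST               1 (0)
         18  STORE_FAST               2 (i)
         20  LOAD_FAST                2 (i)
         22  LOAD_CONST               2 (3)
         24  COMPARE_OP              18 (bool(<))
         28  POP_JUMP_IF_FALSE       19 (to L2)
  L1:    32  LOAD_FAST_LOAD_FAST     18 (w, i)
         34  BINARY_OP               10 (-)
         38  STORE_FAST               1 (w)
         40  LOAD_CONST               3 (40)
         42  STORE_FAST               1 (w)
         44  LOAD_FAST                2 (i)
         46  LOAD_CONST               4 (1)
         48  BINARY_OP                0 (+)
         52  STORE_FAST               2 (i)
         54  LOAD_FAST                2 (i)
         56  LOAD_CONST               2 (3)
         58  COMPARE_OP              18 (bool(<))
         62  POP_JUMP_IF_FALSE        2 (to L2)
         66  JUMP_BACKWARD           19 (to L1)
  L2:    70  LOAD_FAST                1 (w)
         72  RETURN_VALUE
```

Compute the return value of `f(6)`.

LOAD_FAST_LOAD_FAST a,a → push 6,6. Stack: [6, 6]
BINARY_OP - → 6 - 6 = 0. Stack: [0]
LOAD_FAST a → push 6. Stack: [0, 6]
BINARY_OP - → 0 - 6 = -6. Stack: [-6]
STORE_FAST w → w=-6. Stack: []
LOAD_CONST → push 0. Stack: [0]
STORE_FAST i → i=0. Stack: []
LOAD_FAST i → push 0. Stack: [0]
LOAD_CONST → push 3. Stack: [0, 3]
COMPARE_OP bool(<) → 0 vs 3 = True. Stack: [True]
POP_JUMP_IF_FALSE → pop True; no jump. Stack: []
LOAD_FAST_LOAD_FAST w,i → push -6,0. Stack: [-6, 0]
BINARY_OP - → -6 - 0 = -6. Stack: [-6]
STORE_FAST w → w=-6. Stack: []
LOAD_CONST → push 40. Stack: [40]
STORE_FAST w → w=40. Stack: []
LOAD_FAST i → push 0. Stack: [0]
LOAD_CONST → push 1. Stack: [0, 1]
BINARY_OP + → 0 + 1 = 1. Stack: [1]
STORE_FAST i → i=1. Stack: []
LOAD_FAST i → push 1. Stack: [1]
LOAD_CONST → push 3. Stack: [1, 3]
COMPARE_OP bool(<) → 1 vs 3 = True. Stack: [True]
POP_JUMP_IF_FALSE → pop True; no jump. Stack: []
LOAD_FAST_LOAD_FAST w,i → push 40,1. Stack: [40, 1]
BINARY_OP - → 40 - 1 = 39. Stack: [39]
STORE_FAST w → w=39. Stack: []
LOAD_CONST → push 40. Stack: [40]
STORE_FAST w → w=40. Stack: []
LOAD_FAST i → push 1. Stack: [1]
LOAD_CONST → push 1. Stack: [1, 1]
BINARY_OP + → 1 + 1 = 2. Stack: [2]
STORE_FAST i → i=2. Stack: []
LOAD_FAST i → push 2. Stack: [2]
LOAD_CONST → push 3. Stack: [2, 3]
COMPARE_OP bool(<) → 2 vs 3 = True. Stack: [True]
POP_JUMP_IF_FALSE → pop True; no jump. Stack: []
LOAD_FAST_LOAD_FAST w,i → push 40,2. Stack: [40, 2]
BINARY_OP - → 40 - 2 = 38. Stack: [38]
STORE_FAST w → w=38. Stack: []
LOAD_CONST → push 40. Stack: [40]
STORE_FAST w → w=40. Stack: []
LOAD_FAST i → push 2. Stack: [2]
LOAD_CONST → push 1. Stack: [2, 1]
BINARY_OP + → 2 + 1 = 3. Stack: [3]
STORE_FAST i → i=3. Stack: []
LOAD_FAST i → push 3. Stack: [3]
LOAD_CONST → push 3. Stack: [3, 3]
COMPARE_OP bool(<) → 3 vs 3 = False. Stack: [False]
POP_JUMP_IF_FALSE → pop False; jump. Stack: []
LOAD_FAST w → push 40. Stack: [40]
RETURN_VALUE → return 40.

40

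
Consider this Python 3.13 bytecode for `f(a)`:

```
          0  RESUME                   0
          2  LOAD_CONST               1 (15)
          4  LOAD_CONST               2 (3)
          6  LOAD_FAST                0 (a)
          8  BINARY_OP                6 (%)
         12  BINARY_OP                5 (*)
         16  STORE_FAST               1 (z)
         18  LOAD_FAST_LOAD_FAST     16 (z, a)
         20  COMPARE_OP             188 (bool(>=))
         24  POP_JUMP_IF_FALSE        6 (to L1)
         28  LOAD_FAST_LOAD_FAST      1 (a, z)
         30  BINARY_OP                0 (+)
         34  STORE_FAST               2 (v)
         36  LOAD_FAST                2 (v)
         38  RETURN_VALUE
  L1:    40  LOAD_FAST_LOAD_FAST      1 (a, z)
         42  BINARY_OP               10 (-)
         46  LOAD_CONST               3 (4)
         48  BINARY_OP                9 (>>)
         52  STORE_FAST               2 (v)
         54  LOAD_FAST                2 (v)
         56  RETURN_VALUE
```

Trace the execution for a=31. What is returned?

76

LOAD_CONST → push 15. Stack: [15]
LOAD_CONST → push 3. Stack: [15, 3]
LOAD_FAST a → push 31. Stack: [15, 3, 31]
BINARY_OP % → 3 % 31 = 3. Stack: [15, 3]
BINARY_OP * → 15 * 3 = 45. Stack: [45]
STORE_FAST z → z=45. Stack: []
LOAD_FAST_LOAD_FAST z,a → push 45,31. Stack: [45, 31]
COMPARE_OP bool(>=) → 45 vs 31 = True. Stack: [True]
POP_JUMP_IF_FALSE → pop True; no jump. Stack: []
LOAD_FAST_LOAD_FAST a,z → push 31,45. Stack: [31, 45]
BINARY_OP + → 31 + 45 = 76. Stack: [76]
STORE_FAST v → v=76. Stack: []
LOAD_FAST v → push 76. Stack: [76]
RETURN_VALUE → return 76.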